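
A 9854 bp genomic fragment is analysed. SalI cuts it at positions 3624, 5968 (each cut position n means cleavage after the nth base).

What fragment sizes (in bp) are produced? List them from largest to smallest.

3886, 3624, 2344 bp

Linear molecule, 2 cuts → 3 fragments:
  3624 − 0 = 3624 bp
  5968 − 3624 = 2344 bp
  9854 − 5968 = 3886 bp
Sorted largest to smallest: 3886, 3624, 2344 bp.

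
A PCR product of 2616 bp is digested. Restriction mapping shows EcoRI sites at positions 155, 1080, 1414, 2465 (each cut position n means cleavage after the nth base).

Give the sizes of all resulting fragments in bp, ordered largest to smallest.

1051, 925, 334, 155, 151 bp

Linear molecule, 4 cuts → 5 fragments:
  155 − 0 = 155 bp
  1080 − 155 = 925 bp
  1414 − 1080 = 334 bp
  2465 − 1414 = 1051 bp
  2616 − 2465 = 151 bp
Sorted largest to smallest: 1051, 925, 334, 155, 151 bp.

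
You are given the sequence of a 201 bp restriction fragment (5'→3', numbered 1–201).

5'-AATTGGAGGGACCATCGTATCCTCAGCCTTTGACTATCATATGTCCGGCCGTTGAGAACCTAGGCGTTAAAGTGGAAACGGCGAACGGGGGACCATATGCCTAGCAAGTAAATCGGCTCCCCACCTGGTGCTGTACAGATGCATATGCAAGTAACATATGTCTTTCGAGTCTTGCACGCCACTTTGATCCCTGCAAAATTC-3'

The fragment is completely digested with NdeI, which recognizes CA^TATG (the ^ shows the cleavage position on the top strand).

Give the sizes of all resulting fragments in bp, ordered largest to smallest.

NdeI sites (CATATG) start at positions 38, 94, 142, 155.
NdeI cuts after base 2 of each site, so after positions 39, 95, 143, 156.
Linear molecule, 4 cuts → 5 fragments:
  1–39 → 39 bp
  40–95 → 56 bp
  96–143 → 48 bp
  144–156 → 13 bp
  157–201 → 45 bp
Sorted largest to smallest: 56, 48, 45, 39, 13 bp.

56, 48, 45, 39, 13 bp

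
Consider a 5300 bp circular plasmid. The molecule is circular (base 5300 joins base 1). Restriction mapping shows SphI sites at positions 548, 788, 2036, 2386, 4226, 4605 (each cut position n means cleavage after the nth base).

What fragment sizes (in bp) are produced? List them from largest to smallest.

Circular molecule, 6 cuts → 6 fragments:
  788 − 548 = 240 bp
  2036 − 788 = 1248 bp
  2386 − 2036 = 350 bp
  4226 − 2386 = 1840 bp
  4605 − 4226 = 379 bp
  wrap: 5300 − 4605 + 548 = 1243 bp
Sorted largest to smallest: 1840, 1248, 1243, 379, 350, 240 bp.

1840, 1248, 1243, 379, 350, 240 bp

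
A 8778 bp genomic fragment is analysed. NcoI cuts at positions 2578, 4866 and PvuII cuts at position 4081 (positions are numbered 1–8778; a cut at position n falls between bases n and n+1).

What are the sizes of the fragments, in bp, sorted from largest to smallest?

Combined cut positions (sorted): 2578, 4081, 4866.
Linear molecule, 3 cuts → 4 fragments:
  2578 − 0 = 2578 bp
  4081 − 2578 = 1503 bp
  4866 − 4081 = 785 bp
  8778 − 4866 = 3912 bp
Sorted largest to smallest: 3912, 2578, 1503, 785 bp.

3912, 2578, 1503, 785 bp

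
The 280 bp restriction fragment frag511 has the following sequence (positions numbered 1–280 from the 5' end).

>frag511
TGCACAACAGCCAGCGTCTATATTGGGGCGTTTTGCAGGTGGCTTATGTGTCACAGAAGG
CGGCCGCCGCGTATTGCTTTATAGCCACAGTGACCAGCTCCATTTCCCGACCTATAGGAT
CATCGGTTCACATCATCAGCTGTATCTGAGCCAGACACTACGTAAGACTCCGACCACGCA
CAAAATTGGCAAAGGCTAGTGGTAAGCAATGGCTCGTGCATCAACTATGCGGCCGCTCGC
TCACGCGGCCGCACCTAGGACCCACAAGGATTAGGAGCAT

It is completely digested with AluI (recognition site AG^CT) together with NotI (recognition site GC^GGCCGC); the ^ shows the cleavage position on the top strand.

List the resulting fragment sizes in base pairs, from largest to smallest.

91, 61, 42, 36, 34, 16 bp

AluI sites (AGCT) start at positions 96, 138.
AluI cuts after base 2 of each site, so after positions 97, 139.
NotI sites (GCGGCCGC) start at positions 60, 229, 245.
NotI cuts after base 2 of each site, so after positions 61, 230, 246.
Combined cut positions: 61, 97, 139, 230, 246.
Linear molecule, 5 cuts → 6 fragments:
  1–61 → 61 bp
  62–97 → 36 bp
  98–139 → 42 bp
  140–230 → 91 bp
  231–246 → 16 bp
  247–280 → 34 bp
Sorted largest to smallest: 91, 61, 42, 36, 34, 16 bp.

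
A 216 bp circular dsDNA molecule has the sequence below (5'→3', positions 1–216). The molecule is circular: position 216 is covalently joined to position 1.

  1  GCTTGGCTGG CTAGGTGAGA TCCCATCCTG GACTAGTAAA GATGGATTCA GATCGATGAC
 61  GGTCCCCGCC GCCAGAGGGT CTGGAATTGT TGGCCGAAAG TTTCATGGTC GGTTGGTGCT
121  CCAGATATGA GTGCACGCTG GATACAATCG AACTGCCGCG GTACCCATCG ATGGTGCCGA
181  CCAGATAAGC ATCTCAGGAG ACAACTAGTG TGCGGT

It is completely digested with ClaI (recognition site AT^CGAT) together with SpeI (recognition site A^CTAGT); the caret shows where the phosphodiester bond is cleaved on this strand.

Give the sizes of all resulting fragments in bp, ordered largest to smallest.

115, 44, 36, 21 bp

ClaI sites (ATCGAT) start at positions 52, 167.
ClaI cuts after base 2 of each site, so after positions 53, 168.
SpeI sites (ACTAGT) start at positions 32, 204.
SpeI cuts after the first base of each site, so after positions 32, 204.
Combined cut positions: 32, 53, 168, 204.
Circular molecule, 4 cuts → 4 fragments:
  33–53 → 21 bp
  54–168 → 115 bp
  169–204 → 36 bp
  205–216 then 1–32 → 12 + 32 = 44 bp
Sorted largest to smallest: 115, 44, 36, 21 bp.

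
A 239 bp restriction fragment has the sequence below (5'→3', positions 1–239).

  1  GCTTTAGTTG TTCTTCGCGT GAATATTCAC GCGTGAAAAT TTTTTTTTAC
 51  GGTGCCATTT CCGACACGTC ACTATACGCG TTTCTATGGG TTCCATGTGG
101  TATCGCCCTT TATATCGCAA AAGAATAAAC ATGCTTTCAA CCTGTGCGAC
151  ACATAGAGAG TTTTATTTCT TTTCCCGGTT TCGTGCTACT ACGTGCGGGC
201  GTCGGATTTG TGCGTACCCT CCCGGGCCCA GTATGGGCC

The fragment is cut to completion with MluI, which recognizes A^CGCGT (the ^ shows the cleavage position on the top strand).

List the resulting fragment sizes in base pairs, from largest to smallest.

MluI sites (ACGCGT) start at positions 29, 76.
MluI cuts after the first base of each site, so after positions 29, 76.
Linear molecule, 2 cuts → 3 fragments:
  1–29 → 29 bp
  30–76 → 47 bp
  77–239 → 163 bp
Sorted largest to smallest: 163, 47, 29 bp.

163, 47, 29 bp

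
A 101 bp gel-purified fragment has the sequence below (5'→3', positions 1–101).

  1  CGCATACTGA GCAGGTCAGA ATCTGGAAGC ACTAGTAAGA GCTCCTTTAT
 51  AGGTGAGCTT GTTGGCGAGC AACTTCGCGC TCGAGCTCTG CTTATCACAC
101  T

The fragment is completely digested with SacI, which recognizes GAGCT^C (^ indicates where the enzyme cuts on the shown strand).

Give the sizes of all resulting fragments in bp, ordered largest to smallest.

44, 43, 14 bp

SacI sites (GAGCTC) start at positions 39, 83.
SacI cuts after base 5 of each site (before the last base), so after positions 43, 87.
Linear molecule, 2 cuts → 3 fragments:
  1–43 → 43 bp
  44–87 → 44 bp
  88–101 → 14 bp
Sorted largest to smallest: 44, 43, 14 bp.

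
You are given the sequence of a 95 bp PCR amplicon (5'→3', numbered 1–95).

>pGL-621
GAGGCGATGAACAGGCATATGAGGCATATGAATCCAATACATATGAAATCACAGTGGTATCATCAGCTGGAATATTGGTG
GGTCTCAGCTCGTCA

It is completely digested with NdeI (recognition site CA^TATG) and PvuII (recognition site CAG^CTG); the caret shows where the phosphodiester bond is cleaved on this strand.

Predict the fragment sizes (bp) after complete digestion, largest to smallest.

29, 25, 17, 15, 9 bp

NdeI sites (CATATG) start at positions 16, 25, 40.
NdeI cuts after base 2 of each site, so after positions 17, 26, 41.
The PvuII site (CAGCTG) starts at position 64.
PvuII cuts after base 3 of each site, so after position 66.
Combined cut positions: 17, 26, 41, 66.
Linear molecule, 4 cuts → 5 fragments:
  1–17 → 17 bp
  18–26 → 9 bp
  27–41 → 15 bp
  42–66 → 25 bp
  67–95 → 29 bp
Sorted largest to smallest: 29, 25, 17, 15, 9 bp.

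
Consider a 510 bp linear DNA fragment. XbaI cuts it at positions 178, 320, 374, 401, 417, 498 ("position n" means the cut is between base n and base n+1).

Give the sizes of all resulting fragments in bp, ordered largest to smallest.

178, 142, 81, 54, 27, 16, 12 bp

Linear molecule, 6 cuts → 7 fragments:
  178 − 0 = 178 bp
  320 − 178 = 142 bp
  374 − 320 = 54 bp
  401 − 374 = 27 bp
  417 − 401 = 16 bp
  498 − 417 = 81 bp
  510 − 498 = 12 bp
Sorted largest to smallest: 178, 142, 81, 54, 27, 16, 12 bp.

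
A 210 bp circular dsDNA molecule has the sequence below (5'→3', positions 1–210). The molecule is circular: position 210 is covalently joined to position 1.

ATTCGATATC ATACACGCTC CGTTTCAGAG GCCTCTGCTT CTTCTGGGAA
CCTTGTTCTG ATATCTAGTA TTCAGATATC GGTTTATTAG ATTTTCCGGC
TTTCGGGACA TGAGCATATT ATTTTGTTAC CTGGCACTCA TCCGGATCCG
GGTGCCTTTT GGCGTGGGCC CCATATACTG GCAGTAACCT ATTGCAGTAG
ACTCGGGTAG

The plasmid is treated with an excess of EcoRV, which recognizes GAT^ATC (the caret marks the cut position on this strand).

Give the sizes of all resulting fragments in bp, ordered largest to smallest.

EcoRV sites (GATATC) start at positions 5, 60, 75.
EcoRV cuts after base 3 of each site, so after positions 7, 62, 77.
Circular molecule, 3 cuts → 3 fragments:
  8–62 → 55 bp
  63–77 → 15 bp
  78–210 then 1–7 → 133 + 7 = 140 bp
Sorted largest to smallest: 140, 55, 15 bp.

140, 55, 15 bp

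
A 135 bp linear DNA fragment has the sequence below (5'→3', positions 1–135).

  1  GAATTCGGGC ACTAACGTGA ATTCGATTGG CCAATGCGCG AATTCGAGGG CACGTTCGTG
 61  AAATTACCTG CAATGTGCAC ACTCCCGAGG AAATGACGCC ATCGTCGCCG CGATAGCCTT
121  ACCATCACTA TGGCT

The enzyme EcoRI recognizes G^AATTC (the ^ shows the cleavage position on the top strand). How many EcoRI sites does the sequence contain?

3

GAATTC occurs starting at positions 1, 19, 40.
EcoRI cuts at 3 sites.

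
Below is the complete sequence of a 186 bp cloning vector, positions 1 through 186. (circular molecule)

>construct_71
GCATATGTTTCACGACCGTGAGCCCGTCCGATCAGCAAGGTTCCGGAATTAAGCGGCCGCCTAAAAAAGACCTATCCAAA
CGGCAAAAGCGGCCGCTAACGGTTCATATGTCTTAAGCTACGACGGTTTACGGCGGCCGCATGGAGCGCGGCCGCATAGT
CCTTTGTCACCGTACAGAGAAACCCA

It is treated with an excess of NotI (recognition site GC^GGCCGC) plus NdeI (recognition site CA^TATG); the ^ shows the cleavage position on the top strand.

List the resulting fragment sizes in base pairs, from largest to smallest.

51, 40, 36, 28, 16, 15 bp

NotI sites (GCGGCCGC) start at positions 53, 89, 133, 148.
NotI cuts after base 2 of each site, so after positions 54, 90, 134, 149.
NdeI sites (CATATG) start at positions 2, 105.
NdeI cuts after base 2 of each site, so after positions 3, 106.
Combined cut positions: 3, 54, 90, 106, 134, 149.
Circular molecule, 6 cuts → 6 fragments:
  4–54 → 51 bp
  55–90 → 36 bp
  91–106 → 16 bp
  107–134 → 28 bp
  135–149 → 15 bp
  150–186 then 1–3 → 37 + 3 = 40 bp
Sorted largest to smallest: 51, 40, 36, 28, 16, 15 bp.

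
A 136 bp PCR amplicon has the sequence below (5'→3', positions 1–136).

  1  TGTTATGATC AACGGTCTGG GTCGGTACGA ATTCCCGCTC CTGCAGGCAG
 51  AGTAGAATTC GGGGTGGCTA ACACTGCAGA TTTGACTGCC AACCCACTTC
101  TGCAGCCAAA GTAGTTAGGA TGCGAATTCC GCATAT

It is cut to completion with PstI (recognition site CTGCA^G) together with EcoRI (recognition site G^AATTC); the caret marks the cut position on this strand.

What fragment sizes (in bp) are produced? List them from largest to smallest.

29, 26, 23, 20, 16, 12, 10 bp

PstI sites (CTGCAG) start at positions 41, 74, 100.
PstI cuts after base 5 of each site (before the last base), so after positions 45, 78, 104.
EcoRI sites (GAATTC) start at positions 29, 55, 124.
EcoRI cuts after the first base of each site, so after positions 29, 55, 124.
Combined cut positions: 29, 45, 55, 78, 104, 124.
Linear molecule, 6 cuts → 7 fragments:
  1–29 → 29 bp
  30–45 → 16 bp
  46–55 → 10 bp
  56–78 → 23 bp
  79–104 → 26 bp
  105–124 → 20 bp
  125–136 → 12 bp
Sorted largest to smallest: 29, 26, 23, 20, 16, 12, 10 bp.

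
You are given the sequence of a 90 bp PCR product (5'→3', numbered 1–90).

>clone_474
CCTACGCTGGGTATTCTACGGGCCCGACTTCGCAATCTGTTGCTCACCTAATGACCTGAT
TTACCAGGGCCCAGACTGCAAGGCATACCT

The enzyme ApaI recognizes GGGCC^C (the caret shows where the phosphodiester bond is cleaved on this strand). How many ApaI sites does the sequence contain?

2

GGGCCC occurs starting at positions 20, 67.
ApaI cuts at 2 sites.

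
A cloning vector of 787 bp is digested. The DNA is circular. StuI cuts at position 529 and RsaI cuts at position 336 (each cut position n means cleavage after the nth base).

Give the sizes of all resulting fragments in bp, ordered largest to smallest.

594, 193 bp

Combined cut positions (sorted): 336, 529.
Circular molecule, 2 cuts → 2 fragments:
  529 − 336 = 193 bp
  wrap: 787 − 529 + 336 = 594 bp
Sorted largest to smallest: 594, 193 bp.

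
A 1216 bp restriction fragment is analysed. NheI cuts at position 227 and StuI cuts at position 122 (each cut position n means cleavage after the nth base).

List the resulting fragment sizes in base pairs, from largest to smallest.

989, 122, 105 bp

Combined cut positions (sorted): 122, 227.
Linear molecule, 2 cuts → 3 fragments:
  122 − 0 = 122 bp
  227 − 122 = 105 bp
  1216 − 227 = 989 bp
Sorted largest to smallest: 989, 122, 105 bp.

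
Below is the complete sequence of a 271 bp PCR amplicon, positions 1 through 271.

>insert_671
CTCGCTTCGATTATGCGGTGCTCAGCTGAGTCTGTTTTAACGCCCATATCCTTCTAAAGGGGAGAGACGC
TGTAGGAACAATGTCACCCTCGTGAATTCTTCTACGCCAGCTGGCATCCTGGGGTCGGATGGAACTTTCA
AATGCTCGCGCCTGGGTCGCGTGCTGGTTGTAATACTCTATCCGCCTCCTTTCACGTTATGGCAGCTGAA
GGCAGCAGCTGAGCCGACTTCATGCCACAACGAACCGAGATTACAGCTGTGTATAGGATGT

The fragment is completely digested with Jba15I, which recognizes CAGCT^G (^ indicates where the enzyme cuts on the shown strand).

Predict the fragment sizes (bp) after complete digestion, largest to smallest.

Jba15I sites (CAGCTG) start at positions 23, 108, 203, 216, 254.
Jba15I cuts after base 5 of each site (before the last base), so after positions 27, 112, 207, 220, 258.
Linear molecule, 5 cuts → 6 fragments:
  1–27 → 27 bp
  28–112 → 85 bp
  113–207 → 95 bp
  208–220 → 13 bp
  221–258 → 38 bp
  259–271 → 13 bp
Sorted largest to smallest: 95, 85, 38, 27, 13, 13 bp.

95, 85, 38, 27, 13, 13 bp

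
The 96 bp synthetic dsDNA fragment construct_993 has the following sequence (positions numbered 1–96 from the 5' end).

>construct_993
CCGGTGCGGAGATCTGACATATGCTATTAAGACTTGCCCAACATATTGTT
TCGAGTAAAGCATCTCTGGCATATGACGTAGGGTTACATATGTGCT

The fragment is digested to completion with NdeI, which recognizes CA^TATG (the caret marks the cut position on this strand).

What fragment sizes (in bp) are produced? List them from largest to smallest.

NdeI sites (CATATG) start at positions 18, 70, 87.
NdeI cuts after base 2 of each site, so after positions 19, 71, 88.
Linear molecule, 3 cuts → 4 fragments:
  1–19 → 19 bp
  20–71 → 52 bp
  72–88 → 17 bp
  89–96 → 8 bp
Sorted largest to smallest: 52, 19, 17, 8 bp.

52, 19, 17, 8 bp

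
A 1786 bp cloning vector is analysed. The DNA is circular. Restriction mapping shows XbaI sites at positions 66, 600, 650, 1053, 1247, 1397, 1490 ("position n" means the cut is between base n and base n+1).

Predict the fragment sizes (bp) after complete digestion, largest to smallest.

Circular molecule, 7 cuts → 7 fragments:
  600 − 66 = 534 bp
  650 − 600 = 50 bp
  1053 − 650 = 403 bp
  1247 − 1053 = 194 bp
  1397 − 1247 = 150 bp
  1490 − 1397 = 93 bp
  wrap: 1786 − 1490 + 66 = 362 bp
Sorted largest to smallest: 534, 403, 362, 194, 150, 93, 50 bp.

534, 403, 362, 194, 150, 93, 50 bp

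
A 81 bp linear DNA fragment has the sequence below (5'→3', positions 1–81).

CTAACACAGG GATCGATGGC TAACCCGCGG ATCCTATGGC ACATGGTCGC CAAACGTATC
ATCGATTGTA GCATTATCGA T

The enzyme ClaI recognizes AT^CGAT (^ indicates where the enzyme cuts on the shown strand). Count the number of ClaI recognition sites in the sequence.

3

ATCGAT occurs starting at positions 12, 61, 76.
ClaI cuts at 3 sites.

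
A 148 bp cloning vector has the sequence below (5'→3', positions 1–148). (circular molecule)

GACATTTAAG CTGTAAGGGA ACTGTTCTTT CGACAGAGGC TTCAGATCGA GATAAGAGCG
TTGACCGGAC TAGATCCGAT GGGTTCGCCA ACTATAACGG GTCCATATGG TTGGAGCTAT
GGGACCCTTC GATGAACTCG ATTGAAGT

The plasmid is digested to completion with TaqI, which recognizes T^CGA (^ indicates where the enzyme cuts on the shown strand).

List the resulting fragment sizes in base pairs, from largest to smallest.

82, 40, 17, 9 bp

TaqI sites (TCGA) start at positions 30, 47, 129, 138.
TaqI cuts after the first base of each site, so after positions 30, 47, 129, 138.
Circular molecule, 4 cuts → 4 fragments:
  31–47 → 17 bp
  48–129 → 82 bp
  130–138 → 9 bp
  139–148 then 1–30 → 10 + 30 = 40 bp
Sorted largest to smallest: 82, 40, 17, 9 bp.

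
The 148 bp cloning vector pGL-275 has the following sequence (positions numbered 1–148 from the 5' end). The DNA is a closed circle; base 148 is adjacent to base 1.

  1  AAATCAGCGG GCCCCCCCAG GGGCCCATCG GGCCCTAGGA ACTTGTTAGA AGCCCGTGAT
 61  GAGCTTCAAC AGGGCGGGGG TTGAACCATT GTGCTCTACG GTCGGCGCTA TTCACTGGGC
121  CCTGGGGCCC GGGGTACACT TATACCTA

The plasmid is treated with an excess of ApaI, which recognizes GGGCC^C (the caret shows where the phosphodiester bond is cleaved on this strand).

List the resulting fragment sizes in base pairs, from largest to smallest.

ApaI sites (GGGCCC) start at positions 9, 21, 30, 117, 125.
ApaI cuts after base 5 of each site (before the last base), so after positions 13, 25, 34, 121, 129.
Circular molecule, 5 cuts → 5 fragments:
  14–25 → 12 bp
  26–34 → 9 bp
  35–121 → 87 bp
  122–129 → 8 bp
  130–148 then 1–13 → 19 + 13 = 32 bp
Sorted largest to smallest: 87, 32, 12, 9, 8 bp.

87, 32, 12, 9, 8 bp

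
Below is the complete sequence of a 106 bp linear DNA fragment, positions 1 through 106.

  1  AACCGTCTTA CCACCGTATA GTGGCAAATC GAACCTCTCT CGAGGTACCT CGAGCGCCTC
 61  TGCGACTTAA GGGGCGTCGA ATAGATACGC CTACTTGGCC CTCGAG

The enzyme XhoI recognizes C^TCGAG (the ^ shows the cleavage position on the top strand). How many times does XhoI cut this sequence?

CTCGAG occurs starting at positions 39, 49, 101.
XhoI cuts at 3 sites.

3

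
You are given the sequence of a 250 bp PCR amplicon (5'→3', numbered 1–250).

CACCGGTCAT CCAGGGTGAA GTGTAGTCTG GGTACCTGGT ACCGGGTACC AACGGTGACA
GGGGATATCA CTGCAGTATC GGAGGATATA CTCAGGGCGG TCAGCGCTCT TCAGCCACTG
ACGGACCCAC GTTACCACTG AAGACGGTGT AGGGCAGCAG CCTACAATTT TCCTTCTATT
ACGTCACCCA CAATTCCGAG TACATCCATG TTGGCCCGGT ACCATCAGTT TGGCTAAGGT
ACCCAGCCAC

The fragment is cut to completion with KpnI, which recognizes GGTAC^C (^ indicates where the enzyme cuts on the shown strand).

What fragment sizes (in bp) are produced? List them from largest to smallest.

173, 35, 20, 8, 7, 7 bp

KpnI sites (GGTACC) start at positions 31, 38, 45, 218, 238.
KpnI cuts after base 5 of each site (before the last base), so after positions 35, 42, 49, 222, 242.
Linear molecule, 5 cuts → 6 fragments:
  1–35 → 35 bp
  36–42 → 7 bp
  43–49 → 7 bp
  50–222 → 173 bp
  223–242 → 20 bp
  243–250 → 8 bp
Sorted largest to smallest: 173, 35, 20, 8, 7, 7 bp.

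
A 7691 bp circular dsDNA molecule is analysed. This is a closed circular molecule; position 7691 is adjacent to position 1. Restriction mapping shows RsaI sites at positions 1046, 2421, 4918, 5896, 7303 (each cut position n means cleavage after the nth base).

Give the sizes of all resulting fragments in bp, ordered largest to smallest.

Circular molecule, 5 cuts → 5 fragments:
  2421 − 1046 = 1375 bp
  4918 − 2421 = 2497 bp
  5896 − 4918 = 978 bp
  7303 − 5896 = 1407 bp
  wrap: 7691 − 7303 + 1046 = 1434 bp
Sorted largest to smallest: 2497, 1434, 1407, 1375, 978 bp.

2497, 1434, 1407, 1375, 978 bp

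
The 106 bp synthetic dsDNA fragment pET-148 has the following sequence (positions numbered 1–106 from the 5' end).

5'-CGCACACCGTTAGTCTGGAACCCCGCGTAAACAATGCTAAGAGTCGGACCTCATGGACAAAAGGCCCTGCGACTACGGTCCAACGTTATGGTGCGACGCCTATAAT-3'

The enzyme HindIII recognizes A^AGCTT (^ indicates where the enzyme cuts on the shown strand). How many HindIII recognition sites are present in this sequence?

0

No occurrence of AAGCTT is present in the sequence.
HindIII does not cut: 0 sites.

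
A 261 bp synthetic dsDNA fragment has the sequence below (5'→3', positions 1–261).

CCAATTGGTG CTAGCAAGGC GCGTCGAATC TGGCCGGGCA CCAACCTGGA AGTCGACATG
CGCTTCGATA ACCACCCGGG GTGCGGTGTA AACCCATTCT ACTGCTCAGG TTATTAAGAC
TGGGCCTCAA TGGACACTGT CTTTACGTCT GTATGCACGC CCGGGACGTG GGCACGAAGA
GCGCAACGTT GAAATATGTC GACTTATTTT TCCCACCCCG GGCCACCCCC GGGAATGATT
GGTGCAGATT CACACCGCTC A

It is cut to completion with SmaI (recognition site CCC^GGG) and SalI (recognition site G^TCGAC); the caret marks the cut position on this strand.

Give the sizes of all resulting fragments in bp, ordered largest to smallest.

85, 52, 36, 31, 25, 21, 11 bp

SmaI sites (CCCGGG) start at positions 75, 160, 217, 228.
SmaI cuts after base 3 of each site, so after positions 77, 162, 219, 230.
SalI sites (GTCGAC) start at positions 52, 198.
SalI cuts after the first base of each site, so after positions 52, 198.
Combined cut positions: 52, 77, 162, 198, 219, 230.
Linear molecule, 6 cuts → 7 fragments:
  1–52 → 52 bp
  53–77 → 25 bp
  78–162 → 85 bp
  163–198 → 36 bp
  199–219 → 21 bp
  220–230 → 11 bp
  231–261 → 31 bp
Sorted largest to smallest: 85, 52, 36, 31, 25, 21, 11 bp.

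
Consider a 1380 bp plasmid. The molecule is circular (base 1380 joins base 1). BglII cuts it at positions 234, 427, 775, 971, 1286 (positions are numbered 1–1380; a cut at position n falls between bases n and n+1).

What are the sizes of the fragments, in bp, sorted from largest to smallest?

348, 328, 315, 196, 193 bp

Circular molecule, 5 cuts → 5 fragments:
  427 − 234 = 193 bp
  775 − 427 = 348 bp
  971 − 775 = 196 bp
  1286 − 971 = 315 bp
  wrap: 1380 − 1286 + 234 = 328 bp
Sorted largest to smallest: 348, 328, 315, 196, 193 bp.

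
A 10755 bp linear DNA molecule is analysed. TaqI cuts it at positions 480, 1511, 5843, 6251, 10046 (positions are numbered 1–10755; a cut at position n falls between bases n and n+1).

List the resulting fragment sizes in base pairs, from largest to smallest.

Linear molecule, 5 cuts → 6 fragments:
  480 − 0 = 480 bp
  1511 − 480 = 1031 bp
  5843 − 1511 = 4332 bp
  6251 − 5843 = 408 bp
  10046 − 6251 = 3795 bp
  10755 − 10046 = 709 bp
Sorted largest to smallest: 4332, 3795, 1031, 709, 480, 408 bp.

4332, 3795, 1031, 709, 480, 408 bp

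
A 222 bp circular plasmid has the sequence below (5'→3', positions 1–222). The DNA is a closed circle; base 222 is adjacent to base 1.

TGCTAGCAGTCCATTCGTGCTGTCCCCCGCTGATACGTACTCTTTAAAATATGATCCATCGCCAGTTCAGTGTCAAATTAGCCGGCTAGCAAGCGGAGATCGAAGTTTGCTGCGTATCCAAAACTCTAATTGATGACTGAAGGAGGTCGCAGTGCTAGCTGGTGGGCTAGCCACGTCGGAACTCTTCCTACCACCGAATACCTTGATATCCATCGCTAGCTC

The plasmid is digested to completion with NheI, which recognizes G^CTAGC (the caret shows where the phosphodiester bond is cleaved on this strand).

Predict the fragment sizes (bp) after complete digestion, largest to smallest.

NheI sites (GCTAGC) start at positions 2, 85, 154, 166, 215.
NheI cuts after the first base of each site, so after positions 2, 85, 154, 166, 215.
Circular molecule, 5 cuts → 5 fragments:
  3–85 → 83 bp
  86–154 → 69 bp
  155–166 → 12 bp
  167–215 → 49 bp
  216–222 then 1–2 → 7 + 2 = 9 bp
Sorted largest to smallest: 83, 69, 49, 12, 9 bp.

83, 69, 49, 12, 9 bp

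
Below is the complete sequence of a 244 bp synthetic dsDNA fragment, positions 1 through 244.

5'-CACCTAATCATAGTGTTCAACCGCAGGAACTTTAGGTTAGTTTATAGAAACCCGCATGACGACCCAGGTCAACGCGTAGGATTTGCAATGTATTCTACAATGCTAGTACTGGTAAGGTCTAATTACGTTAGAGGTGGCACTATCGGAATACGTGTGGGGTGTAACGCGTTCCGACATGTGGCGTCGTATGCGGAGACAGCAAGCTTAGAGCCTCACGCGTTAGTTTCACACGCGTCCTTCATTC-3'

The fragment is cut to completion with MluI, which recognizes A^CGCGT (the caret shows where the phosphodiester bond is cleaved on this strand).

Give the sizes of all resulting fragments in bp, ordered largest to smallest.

MluI sites (ACGCGT) start at positions 72, 164, 215, 230.
MluI cuts after the first base of each site, so after positions 72, 164, 215, 230.
Linear molecule, 4 cuts → 5 fragments:
  1–72 → 72 bp
  73–164 → 92 bp
  165–215 → 51 bp
  216–230 → 15 bp
  231–244 → 14 bp
Sorted largest to smallest: 92, 72, 51, 15, 14 bp.

92, 72, 51, 15, 14 bp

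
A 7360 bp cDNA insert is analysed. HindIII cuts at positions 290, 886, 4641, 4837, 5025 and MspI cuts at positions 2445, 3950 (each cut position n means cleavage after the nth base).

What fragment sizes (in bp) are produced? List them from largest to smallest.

2335, 1559, 1505, 691, 596, 290, 196, 188 bp

Combined cut positions (sorted): 290, 886, 2445, 3950, 4641, 4837, 5025.
Linear molecule, 7 cuts → 8 fragments:
  290 − 0 = 290 bp
  886 − 290 = 596 bp
  2445 − 886 = 1559 bp
  3950 − 2445 = 1505 bp
  4641 − 3950 = 691 bp
  4837 − 4641 = 196 bp
  5025 − 4837 = 188 bp
  7360 − 5025 = 2335 bp
Sorted largest to smallest: 2335, 1559, 1505, 691, 596, 290, 196, 188 bp.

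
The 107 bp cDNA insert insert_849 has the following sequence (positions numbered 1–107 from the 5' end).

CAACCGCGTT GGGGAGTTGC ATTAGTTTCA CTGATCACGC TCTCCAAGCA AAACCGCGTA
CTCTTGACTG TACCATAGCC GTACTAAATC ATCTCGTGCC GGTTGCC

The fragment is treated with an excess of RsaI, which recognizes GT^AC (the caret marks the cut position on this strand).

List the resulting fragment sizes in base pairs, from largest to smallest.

59, 25, 12, 11 bp

RsaI sites (GTAC) start at positions 58, 70, 81.
RsaI cuts after base 2 of each site, so after positions 59, 71, 82.
Linear molecule, 3 cuts → 4 fragments:
  1–59 → 59 bp
  60–71 → 12 bp
  72–82 → 11 bp
  83–107 → 25 bp
Sorted largest to smallest: 59, 25, 12, 11 bp.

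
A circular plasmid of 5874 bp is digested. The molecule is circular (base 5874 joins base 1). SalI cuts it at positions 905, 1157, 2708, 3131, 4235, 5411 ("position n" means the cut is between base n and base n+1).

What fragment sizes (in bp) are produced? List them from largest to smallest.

Circular molecule, 6 cuts → 6 fragments:
  1157 − 905 = 252 bp
  2708 − 1157 = 1551 bp
  3131 − 2708 = 423 bp
  4235 − 3131 = 1104 bp
  5411 − 4235 = 1176 bp
  wrap: 5874 − 5411 + 905 = 1368 bp
Sorted largest to smallest: 1551, 1368, 1176, 1104, 423, 252 bp.

1551, 1368, 1176, 1104, 423, 252 bp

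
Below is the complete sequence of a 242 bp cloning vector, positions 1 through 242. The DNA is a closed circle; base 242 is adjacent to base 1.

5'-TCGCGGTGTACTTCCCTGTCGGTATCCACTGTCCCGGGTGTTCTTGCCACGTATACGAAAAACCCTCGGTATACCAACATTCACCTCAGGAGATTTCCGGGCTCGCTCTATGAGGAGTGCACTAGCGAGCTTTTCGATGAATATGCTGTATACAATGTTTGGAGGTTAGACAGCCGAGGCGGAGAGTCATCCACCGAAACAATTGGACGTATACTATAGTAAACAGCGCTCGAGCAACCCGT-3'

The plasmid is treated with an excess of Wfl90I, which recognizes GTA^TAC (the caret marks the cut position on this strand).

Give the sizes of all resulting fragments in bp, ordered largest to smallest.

84, 79, 61, 18 bp

Wfl90I sites (GTATAC) start at positions 51, 69, 148, 209.
Wfl90I cuts after base 3 of each site, so after positions 53, 71, 150, 211.
Circular molecule, 4 cuts → 4 fragments:
  54–71 → 18 bp
  72–150 → 79 bp
  151–211 → 61 bp
  212–242 then 1–53 → 31 + 53 = 84 bp
Sorted largest to smallest: 84, 79, 61, 18 bp.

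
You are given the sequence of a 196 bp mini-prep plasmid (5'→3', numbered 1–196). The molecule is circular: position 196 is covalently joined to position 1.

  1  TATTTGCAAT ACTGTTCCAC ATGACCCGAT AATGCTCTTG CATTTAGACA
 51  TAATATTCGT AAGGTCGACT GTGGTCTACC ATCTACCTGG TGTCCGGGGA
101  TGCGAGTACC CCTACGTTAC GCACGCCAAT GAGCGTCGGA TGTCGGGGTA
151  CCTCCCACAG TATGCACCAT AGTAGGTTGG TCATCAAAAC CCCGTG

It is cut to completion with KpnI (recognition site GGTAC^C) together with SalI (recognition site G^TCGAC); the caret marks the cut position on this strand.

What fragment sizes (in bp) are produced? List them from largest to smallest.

The KpnI site (GGTACC) starts at position 147.
KpnI cuts after base 5 of each site (before the last base), so after position 151.
The SalI site (GTCGAC) starts at position 64.
SalI cuts after the first base of each site, so after position 64.
Combined cut positions: 64, 151.
Circular molecule, 2 cuts → 2 fragments:
  65–151 → 87 bp
  152–196 then 1–64 → 45 + 64 = 109 bp
Sorted largest to smallest: 109, 87 bp.

109, 87 bp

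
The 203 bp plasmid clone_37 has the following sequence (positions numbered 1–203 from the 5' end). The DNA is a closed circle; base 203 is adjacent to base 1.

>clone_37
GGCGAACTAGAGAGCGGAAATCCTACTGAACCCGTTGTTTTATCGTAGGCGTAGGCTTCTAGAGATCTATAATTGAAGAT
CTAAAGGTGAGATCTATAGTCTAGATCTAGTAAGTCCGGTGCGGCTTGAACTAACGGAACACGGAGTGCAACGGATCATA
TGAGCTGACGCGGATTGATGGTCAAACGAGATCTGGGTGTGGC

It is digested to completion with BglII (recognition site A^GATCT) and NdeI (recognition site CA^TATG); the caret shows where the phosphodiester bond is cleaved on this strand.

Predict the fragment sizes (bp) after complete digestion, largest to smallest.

77, 55, 31, 14, 13, 13 bp

BglII sites (AGATCT) start at positions 63, 77, 90, 103, 189.
BglII cuts after the first base of each site, so after positions 63, 77, 90, 103, 189.
The NdeI site (CATATG) starts at position 157.
NdeI cuts after base 2 of each site, so after position 158.
Combined cut positions: 63, 77, 90, 103, 158, 189.
Circular molecule, 6 cuts → 6 fragments:
  64–77 → 14 bp
  78–90 → 13 bp
  91–103 → 13 bp
  104–158 → 55 bp
  159–189 → 31 bp
  190–203 then 1–63 → 14 + 63 = 77 bp
Sorted largest to smallest: 77, 55, 31, 14, 13, 13 bp.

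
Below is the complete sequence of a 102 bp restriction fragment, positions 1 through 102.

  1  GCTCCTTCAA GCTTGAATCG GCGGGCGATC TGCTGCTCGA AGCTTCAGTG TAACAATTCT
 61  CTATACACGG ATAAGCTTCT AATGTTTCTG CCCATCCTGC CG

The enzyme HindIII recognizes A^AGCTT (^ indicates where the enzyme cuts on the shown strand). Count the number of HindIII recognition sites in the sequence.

3

AAGCTT occurs starting at positions 9, 40, 73.
HindIII cuts at 3 sites.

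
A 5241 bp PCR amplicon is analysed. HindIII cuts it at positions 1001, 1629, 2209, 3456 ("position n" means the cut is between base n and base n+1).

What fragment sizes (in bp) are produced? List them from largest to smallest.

1785, 1247, 1001, 628, 580 bp

Linear molecule, 4 cuts → 5 fragments:
  1001 − 0 = 1001 bp
  1629 − 1001 = 628 bp
  2209 − 1629 = 580 bp
  3456 − 2209 = 1247 bp
  5241 − 3456 = 1785 bp
Sorted largest to smallest: 1785, 1247, 1001, 628, 580 bp.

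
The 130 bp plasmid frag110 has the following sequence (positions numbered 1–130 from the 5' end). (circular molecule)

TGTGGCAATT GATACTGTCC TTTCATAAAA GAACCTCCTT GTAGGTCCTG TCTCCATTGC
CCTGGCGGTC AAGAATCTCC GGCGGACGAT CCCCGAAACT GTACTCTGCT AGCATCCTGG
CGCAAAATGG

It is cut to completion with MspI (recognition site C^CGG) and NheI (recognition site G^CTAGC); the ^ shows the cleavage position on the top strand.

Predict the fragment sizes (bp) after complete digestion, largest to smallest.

101, 29 bp

The MspI site (CCGG) starts at position 79.
MspI cuts after the first base of each site, so after position 79.
The NheI site (GCTAGC) starts at position 108.
NheI cuts after the first base of each site, so after position 108.
Combined cut positions: 79, 108.
Circular molecule, 2 cuts → 2 fragments:
  80–108 → 29 bp
  109–130 then 1–79 → 22 + 79 = 101 bp
Sorted largest to smallest: 101, 29 bp.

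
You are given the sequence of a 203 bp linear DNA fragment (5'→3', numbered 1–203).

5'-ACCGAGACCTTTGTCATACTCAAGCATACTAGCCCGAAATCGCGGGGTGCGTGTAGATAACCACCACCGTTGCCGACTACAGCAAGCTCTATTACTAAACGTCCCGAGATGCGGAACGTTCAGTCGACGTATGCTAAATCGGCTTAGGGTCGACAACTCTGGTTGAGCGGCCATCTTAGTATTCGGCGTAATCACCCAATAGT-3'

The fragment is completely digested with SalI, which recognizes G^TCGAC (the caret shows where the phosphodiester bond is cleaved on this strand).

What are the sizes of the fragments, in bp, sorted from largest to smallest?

SalI sites (GTCGAC) start at positions 123, 149.
SalI cuts after the first base of each site, so after positions 123, 149.
Linear molecule, 2 cuts → 3 fragments:
  1–123 → 123 bp
  124–149 → 26 bp
  150–203 → 54 bp
Sorted largest to smallest: 123, 54, 26 bp.

123, 54, 26 bp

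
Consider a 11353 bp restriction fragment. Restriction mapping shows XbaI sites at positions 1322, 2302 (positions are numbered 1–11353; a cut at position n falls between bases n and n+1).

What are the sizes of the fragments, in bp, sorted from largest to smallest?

9051, 1322, 980 bp

Linear molecule, 2 cuts → 3 fragments:
  1322 − 0 = 1322 bp
  2302 − 1322 = 980 bp
  11353 − 2302 = 9051 bp
Sorted largest to smallest: 9051, 1322, 980 bp.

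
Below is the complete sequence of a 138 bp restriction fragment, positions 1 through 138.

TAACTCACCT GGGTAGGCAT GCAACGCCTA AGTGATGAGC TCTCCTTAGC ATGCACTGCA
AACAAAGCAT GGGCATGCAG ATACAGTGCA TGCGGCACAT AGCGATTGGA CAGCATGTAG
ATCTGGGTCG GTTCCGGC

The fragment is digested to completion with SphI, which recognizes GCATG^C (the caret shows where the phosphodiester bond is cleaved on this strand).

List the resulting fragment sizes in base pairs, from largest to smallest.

46, 32, 24, 21, 15 bp

SphI sites (GCATGC) start at positions 17, 49, 73, 88.
SphI cuts after base 5 of each site (before the last base), so after positions 21, 53, 77, 92.
Linear molecule, 4 cuts → 5 fragments:
  1–21 → 21 bp
  22–53 → 32 bp
  54–77 → 24 bp
  78–92 → 15 bp
  93–138 → 46 bp
Sorted largest to smallest: 46, 32, 24, 21, 15 bp.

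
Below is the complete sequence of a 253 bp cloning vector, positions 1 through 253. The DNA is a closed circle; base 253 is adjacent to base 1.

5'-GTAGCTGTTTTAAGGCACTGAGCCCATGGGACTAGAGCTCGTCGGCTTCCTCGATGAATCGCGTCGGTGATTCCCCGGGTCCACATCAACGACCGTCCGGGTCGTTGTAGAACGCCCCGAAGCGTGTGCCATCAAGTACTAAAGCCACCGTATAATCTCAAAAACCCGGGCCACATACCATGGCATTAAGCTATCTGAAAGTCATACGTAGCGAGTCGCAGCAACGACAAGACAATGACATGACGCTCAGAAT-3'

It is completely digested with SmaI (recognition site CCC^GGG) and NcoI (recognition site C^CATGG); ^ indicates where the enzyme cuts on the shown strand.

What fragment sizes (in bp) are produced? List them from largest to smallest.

99, 91, 52, 11 bp

SmaI sites (CCCGGG) start at positions 74, 165.
SmaI cuts after base 3 of each site, so after positions 76, 167.
NcoI sites (CCATGG) start at positions 24, 178.
NcoI cuts after the first base of each site, so after positions 24, 178.
Combined cut positions: 24, 76, 167, 178.
Circular molecule, 4 cuts → 4 fragments:
  25–76 → 52 bp
  77–167 → 91 bp
  168–178 → 11 bp
  179–253 then 1–24 → 75 + 24 = 99 bp
Sorted largest to smallest: 99, 91, 52, 11 bp.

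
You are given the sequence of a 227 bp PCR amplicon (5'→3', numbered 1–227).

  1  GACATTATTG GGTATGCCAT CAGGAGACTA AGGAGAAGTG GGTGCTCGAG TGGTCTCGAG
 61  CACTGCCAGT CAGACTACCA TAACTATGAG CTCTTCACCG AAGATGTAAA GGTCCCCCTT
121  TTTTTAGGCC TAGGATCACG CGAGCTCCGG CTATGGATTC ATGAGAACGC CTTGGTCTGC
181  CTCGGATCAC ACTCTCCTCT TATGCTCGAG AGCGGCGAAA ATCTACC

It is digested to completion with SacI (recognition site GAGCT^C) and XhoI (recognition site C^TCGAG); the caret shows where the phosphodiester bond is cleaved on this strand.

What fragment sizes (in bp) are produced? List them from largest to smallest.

59, 54, 45, 37, 22, 10 bp

SacI sites (GAGCTC) start at positions 88, 142.
SacI cuts after base 5 of each site (before the last base), so after positions 92, 146.
XhoI sites (CTCGAG) start at positions 45, 55, 205.
XhoI cuts after the first base of each site, so after positions 45, 55, 205.
Combined cut positions: 45, 55, 92, 146, 205.
Linear molecule, 5 cuts → 6 fragments:
  1–45 → 45 bp
  46–55 → 10 bp
  56–92 → 37 bp
  93–146 → 54 bp
  147–205 → 59 bp
  206–227 → 22 bp
Sorted largest to smallest: 59, 54, 45, 37, 22, 10 bp.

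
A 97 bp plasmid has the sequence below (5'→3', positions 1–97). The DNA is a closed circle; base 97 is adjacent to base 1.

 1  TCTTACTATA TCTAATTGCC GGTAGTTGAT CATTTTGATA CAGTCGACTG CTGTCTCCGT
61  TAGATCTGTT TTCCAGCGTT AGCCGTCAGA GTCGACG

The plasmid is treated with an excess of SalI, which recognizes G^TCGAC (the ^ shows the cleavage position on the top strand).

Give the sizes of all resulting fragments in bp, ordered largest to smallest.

SalI sites (GTCGAC) start at positions 43, 91.
SalI cuts after the first base of each site, so after positions 43, 91.
Circular molecule, 2 cuts → 2 fragments:
  44–91 → 48 bp
  92–97 then 1–43 → 6 + 43 = 49 bp
Sorted largest to smallest: 49, 48 bp.

49, 48 bp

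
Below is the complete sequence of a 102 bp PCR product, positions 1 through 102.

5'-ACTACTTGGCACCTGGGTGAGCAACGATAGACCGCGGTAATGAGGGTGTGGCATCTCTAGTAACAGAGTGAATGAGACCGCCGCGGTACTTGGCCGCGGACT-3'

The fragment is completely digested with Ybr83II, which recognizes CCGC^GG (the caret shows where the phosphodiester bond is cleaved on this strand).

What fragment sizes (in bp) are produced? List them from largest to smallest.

49, 35, 13, 5 bp

Ybr83II sites (CCGCGG) start at positions 32, 81, 94.
Ybr83II cuts after base 4 of each site, so after positions 35, 84, 97.
Linear molecule, 3 cuts → 4 fragments:
  1–35 → 35 bp
  36–84 → 49 bp
  85–97 → 13 bp
  98–102 → 5 bp
Sorted largest to smallest: 49, 35, 13, 5 bp.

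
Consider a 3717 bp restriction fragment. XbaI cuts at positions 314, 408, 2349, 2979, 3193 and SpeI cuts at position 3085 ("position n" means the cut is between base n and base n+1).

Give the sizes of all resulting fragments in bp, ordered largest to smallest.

1941, 630, 524, 314, 108, 106, 94 bp

Combined cut positions (sorted): 314, 408, 2349, 2979, 3085, 3193.
Linear molecule, 6 cuts → 7 fragments:
  314 − 0 = 314 bp
  408 − 314 = 94 bp
  2349 − 408 = 1941 bp
  2979 − 2349 = 630 bp
  3085 − 2979 = 106 bp
  3193 − 3085 = 108 bp
  3717 − 3193 = 524 bp
Sorted largest to smallest: 1941, 630, 524, 314, 108, 106, 94 bp.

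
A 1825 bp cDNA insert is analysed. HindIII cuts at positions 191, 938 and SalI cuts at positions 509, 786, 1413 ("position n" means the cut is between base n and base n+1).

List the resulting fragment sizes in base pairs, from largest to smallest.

Combined cut positions (sorted): 191, 509, 786, 938, 1413.
Linear molecule, 5 cuts → 6 fragments:
  191 − 0 = 191 bp
  509 − 191 = 318 bp
  786 − 509 = 277 bp
  938 − 786 = 152 bp
  1413 − 938 = 475 bp
  1825 − 1413 = 412 bp
Sorted largest to smallest: 475, 412, 318, 277, 191, 152 bp.

475, 412, 318, 277, 191, 152 bp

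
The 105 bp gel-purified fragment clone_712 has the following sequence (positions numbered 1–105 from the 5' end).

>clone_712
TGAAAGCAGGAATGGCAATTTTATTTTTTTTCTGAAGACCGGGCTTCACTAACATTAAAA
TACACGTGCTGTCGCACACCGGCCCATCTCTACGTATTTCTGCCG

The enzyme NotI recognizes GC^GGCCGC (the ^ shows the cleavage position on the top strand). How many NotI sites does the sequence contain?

0

No occurrence of GCGGCCGC is present in the sequence.
NotI does not cut: 0 sites.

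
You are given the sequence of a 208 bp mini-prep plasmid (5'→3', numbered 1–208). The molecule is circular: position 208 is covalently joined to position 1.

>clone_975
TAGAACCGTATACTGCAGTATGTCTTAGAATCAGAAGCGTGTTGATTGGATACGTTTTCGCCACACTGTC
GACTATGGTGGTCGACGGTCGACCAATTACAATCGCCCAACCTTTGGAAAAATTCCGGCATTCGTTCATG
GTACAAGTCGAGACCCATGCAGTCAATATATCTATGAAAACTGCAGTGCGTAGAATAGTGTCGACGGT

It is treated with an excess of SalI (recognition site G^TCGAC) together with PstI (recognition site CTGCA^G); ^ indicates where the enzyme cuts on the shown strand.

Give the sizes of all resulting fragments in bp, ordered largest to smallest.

97, 51, 25, 15, 13, 7 bp

SalI sites (GTCGAC) start at positions 68, 81, 88, 200.
SalI cuts after the first base of each site, so after positions 68, 81, 88, 200.
PstI sites (CTGCAG) start at positions 13, 181.
PstI cuts after base 5 of each site (before the last base), so after positions 17, 185.
Combined cut positions: 17, 68, 81, 88, 185, 200.
Circular molecule, 6 cuts → 6 fragments:
  18–68 → 51 bp
  69–81 → 13 bp
  82–88 → 7 bp
  89–185 → 97 bp
  186–200 → 15 bp
  201–208 then 1–17 → 8 + 17 = 25 bp
Sorted largest to smallest: 97, 51, 25, 15, 13, 7 bp.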